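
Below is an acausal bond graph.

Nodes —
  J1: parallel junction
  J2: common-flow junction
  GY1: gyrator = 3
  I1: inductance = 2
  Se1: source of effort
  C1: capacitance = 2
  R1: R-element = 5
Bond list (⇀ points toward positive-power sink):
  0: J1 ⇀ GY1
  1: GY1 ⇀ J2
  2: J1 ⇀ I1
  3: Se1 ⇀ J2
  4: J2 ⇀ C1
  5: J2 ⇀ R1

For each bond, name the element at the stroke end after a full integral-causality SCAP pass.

#3 stroke at J2  (source Se1 imposes e)
#2 stroke at I1  (I1 integral (f out))
#0 stroke at J1  (closing 0-jn rule on J1)
#1 stroke at J2  (GY1 both-in/both-out from 0)
#4 stroke at J2  (C1 integral (e out))
#5 stroke at R1  (closing 1-jn rule on J2)

bond 0 →J1
bond 1 →J2
bond 2 →I1
bond 3 →J2
bond 4 →J2
bond 5 →R1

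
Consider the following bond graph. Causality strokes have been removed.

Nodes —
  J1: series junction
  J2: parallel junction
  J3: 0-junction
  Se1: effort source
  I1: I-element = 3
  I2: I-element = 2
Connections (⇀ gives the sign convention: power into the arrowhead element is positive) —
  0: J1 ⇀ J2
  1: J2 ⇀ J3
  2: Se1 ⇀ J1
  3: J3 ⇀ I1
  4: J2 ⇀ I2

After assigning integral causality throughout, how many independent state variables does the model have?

2  (I1, I2 all integral)

β2 |J1  (source Se1 imposes e)
β0 |J2  (only one flow-in slot at J1)
β1 |J3  (0-jn J2 has e-setter on 0)
β4 |I2  (J2 effort already set via bond 0)
β3 |I1  (J3: bond 1 brought effort, rest push out)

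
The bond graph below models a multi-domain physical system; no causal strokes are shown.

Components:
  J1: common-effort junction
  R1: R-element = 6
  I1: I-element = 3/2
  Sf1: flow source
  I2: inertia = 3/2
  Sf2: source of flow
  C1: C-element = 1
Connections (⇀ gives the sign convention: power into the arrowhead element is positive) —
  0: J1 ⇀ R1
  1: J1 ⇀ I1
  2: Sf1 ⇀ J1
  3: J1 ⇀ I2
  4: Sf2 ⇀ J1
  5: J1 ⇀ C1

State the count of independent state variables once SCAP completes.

β2 →Sf1  (Sf1: flow source, stroke at near end)
β4 →Sf2  (Sf2 fixes flow; stroke at Sf2)
β1 →I1  (I1 integral (f out))
β3 →I2  (prefer integral on I2)
β5 →J1  (prefer integral on C1)
β0 →R1  (J1 effort already set via bond 5)

3  (C1, I1, I2 all integral)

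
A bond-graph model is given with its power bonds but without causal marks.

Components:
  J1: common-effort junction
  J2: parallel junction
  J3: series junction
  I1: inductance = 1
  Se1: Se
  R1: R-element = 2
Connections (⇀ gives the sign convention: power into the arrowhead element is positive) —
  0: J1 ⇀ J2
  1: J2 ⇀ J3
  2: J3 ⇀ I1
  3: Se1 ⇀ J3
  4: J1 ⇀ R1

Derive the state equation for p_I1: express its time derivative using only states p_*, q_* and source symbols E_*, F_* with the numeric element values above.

dp_I1/dt = E_Se1 - 2*p_I1

bond 3 stroke→J3  (Se1: effort source, stroke at far end)
bond 2 stroke→I1  (prefer integral on I1)
bond 1 stroke→J3  (1-jn J3 has f-setter on 2)
bond 0 stroke→J2  (J2: last free bond brings effort in)
bond 4 stroke→J1  (J1 needs exactly one e-in)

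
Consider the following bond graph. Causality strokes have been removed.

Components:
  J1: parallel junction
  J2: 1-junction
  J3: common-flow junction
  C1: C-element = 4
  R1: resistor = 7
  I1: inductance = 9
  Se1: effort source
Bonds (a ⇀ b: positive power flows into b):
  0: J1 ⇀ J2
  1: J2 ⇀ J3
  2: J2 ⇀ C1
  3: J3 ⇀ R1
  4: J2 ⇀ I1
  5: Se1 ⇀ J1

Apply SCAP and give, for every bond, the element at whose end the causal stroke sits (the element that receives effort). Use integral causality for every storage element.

β5 →J1  (source Se1 imposes e)
β0 →J2  (J1: bond 5 brought effort, rest push out)
β2 →J2  (C1 integral (e out))
β4 →I1  (I1 integral (f out))
β1 →J2  (J2: bond 4 brought flow, rest push out)
β3 →J3  (1-jn J3 has f-setter on 1)

#0 →J2
#1 →J2
#2 →J2
#3 →J3
#4 →I1
#5 →J1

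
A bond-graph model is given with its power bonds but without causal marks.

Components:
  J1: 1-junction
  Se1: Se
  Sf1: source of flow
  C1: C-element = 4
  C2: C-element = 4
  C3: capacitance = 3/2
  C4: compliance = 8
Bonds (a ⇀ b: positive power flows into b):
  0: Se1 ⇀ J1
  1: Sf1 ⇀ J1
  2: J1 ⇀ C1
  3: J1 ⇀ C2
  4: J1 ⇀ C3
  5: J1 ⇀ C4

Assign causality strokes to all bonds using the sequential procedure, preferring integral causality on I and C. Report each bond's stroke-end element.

b0 stroke at J1  (Se1 (Se) sets effort on bond)
b1 stroke at Sf1  (Sf1 fixes flow; stroke at Sf1)
b2 stroke at J1  (1-jn J1 has f-setter on 1)
b3 stroke at J1  (J1: bond 1 brought flow, rest push out)
b4 stroke at J1  (J1: bond 1 brought flow, rest push out)
b5 stroke at J1  (1-jn J1 has f-setter on 1)

#0 →J1
#1 →Sf1
#2 →J1
#3 →J1
#4 →J1
#5 →J1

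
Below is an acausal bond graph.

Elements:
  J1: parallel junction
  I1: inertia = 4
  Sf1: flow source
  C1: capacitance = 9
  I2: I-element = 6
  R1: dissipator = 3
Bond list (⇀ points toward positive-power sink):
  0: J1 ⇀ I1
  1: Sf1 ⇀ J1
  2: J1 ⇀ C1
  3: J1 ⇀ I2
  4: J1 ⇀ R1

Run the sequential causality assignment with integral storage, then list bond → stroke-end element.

β1 stroke at Sf1  (source Sf1 imposes f)
β0 stroke at I1  (I1 outputs flow p/I1)
β2 stroke at J1  (C1 integral (e out))
β3 stroke at I2  (J1 effort already set via bond 2)
β4 stroke at R1  (J1 effort already set via bond 2)

β0 |I1
β1 |Sf1
β2 |J1
β3 |I2
β4 |R1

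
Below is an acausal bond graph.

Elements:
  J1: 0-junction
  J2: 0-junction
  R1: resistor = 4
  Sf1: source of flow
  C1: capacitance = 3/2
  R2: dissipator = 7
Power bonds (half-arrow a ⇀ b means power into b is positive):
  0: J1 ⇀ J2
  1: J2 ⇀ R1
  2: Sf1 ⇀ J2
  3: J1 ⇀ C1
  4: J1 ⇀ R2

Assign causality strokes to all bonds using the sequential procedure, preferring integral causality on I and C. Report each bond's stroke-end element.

β2 stroke at Sf1  (Sf1: flow source, stroke at near end)
β3 stroke at J1  (prefer integral on C1)
β0 stroke at J2  (J1 effort already set via bond 3)
β4 stroke at R2  (0-jn J1 has e-setter on 3)
β1 stroke at R1  (common-e at J2 fixed by 0)

b0 stroke at J2
b1 stroke at R1
b2 stroke at Sf1
b3 stroke at J1
b4 stroke at R2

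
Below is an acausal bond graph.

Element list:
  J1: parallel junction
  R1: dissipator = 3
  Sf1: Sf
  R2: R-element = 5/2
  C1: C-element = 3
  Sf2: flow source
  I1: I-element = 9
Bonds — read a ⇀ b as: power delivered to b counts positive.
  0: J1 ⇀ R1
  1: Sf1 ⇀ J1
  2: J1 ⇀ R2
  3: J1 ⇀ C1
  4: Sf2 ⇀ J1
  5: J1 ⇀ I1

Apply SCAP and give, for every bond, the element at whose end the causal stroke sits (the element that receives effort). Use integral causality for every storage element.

bond 1 stroke at Sf1  (Sf1 (Sf) sets flow on bond)
bond 4 stroke at Sf2  (Sf2 (Sf) sets flow on bond)
bond 3 stroke at J1  (C1 outputs effort q/C1)
bond 0 stroke at R1  (common-e at J1 fixed by 3)
bond 2 stroke at R2  (common-e at J1 fixed by 3)
bond 5 stroke at I1  (0-jn J1 has e-setter on 3)

bond 0 |R1
bond 1 |Sf1
bond 2 |R2
bond 3 |J1
bond 4 |Sf2
bond 5 |I1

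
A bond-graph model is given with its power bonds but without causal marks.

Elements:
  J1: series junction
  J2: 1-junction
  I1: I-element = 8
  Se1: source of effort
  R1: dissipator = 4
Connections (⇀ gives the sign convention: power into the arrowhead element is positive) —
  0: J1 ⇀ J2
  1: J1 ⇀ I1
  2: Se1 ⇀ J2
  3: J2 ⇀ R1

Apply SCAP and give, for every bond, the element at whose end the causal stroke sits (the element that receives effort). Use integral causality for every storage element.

#0 →J1
#1 →I1
#2 →J2
#3 →J2

b2 stroke at J2  (Se1: effort source, stroke at far end)
b1 stroke at I1  (I1: I, integral causality)
b0 stroke at J1  (common-f at J1 fixed by 1)
b3 stroke at J2  (J2 flow already set via bond 0)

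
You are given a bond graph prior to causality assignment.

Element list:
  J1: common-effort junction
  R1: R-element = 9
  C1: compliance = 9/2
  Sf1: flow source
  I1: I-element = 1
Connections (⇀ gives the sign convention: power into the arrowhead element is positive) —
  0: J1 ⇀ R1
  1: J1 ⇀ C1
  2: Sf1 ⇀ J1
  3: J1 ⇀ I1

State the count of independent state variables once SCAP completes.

bond 2 |Sf1  (Sf1 (Sf) sets flow on bond)
bond 1 |J1  (C1 outputs effort q/C1)
bond 0 |R1  (common-e at J1 fixed by 1)
bond 3 |I1  (J1: bond 1 brought effort, rest push out)

2  (C1, I1 all integral)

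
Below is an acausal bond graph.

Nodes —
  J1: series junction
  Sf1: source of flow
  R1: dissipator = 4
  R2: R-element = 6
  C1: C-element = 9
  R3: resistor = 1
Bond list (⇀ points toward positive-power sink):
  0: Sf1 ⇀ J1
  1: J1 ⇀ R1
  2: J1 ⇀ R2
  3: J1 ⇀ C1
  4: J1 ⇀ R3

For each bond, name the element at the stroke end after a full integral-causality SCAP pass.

β0 stroke at Sf1
β1 stroke at J1
β2 stroke at J1
β3 stroke at J1
β4 stroke at J1

b0 |Sf1  (source Sf1 imposes f)
b1 |J1  (common-f at J1 fixed by 0)
b2 |J1  (J1: bond 0 brought flow, rest push out)
b3 |J1  (1-jn J1 has f-setter on 0)
b4 |J1  (J1: bond 0 brought flow, rest push out)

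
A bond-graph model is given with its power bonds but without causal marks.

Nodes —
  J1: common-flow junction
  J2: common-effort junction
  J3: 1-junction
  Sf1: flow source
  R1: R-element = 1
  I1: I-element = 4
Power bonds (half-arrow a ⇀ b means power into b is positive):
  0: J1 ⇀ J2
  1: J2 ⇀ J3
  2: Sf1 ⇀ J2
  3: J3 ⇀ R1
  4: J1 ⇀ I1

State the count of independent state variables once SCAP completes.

β2 stroke at Sf1  (source Sf1 imposes f)
β4 stroke at I1  (I1 outputs flow p/I1)
β0 stroke at J1  (J1: bond 4 brought flow, rest push out)
β1 stroke at J2  (closing 0-jn rule on J2)
β3 stroke at J3  (J3: bond 1 brought flow, rest push out)

1  (I1 all integral)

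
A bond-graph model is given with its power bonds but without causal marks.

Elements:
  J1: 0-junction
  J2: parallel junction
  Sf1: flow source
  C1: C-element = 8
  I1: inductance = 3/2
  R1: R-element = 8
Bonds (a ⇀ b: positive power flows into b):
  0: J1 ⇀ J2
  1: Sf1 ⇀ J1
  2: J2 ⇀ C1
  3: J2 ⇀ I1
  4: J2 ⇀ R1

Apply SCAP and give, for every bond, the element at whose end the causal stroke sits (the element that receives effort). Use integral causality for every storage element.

b0 stroke→J1
b1 stroke→Sf1
b2 stroke→J2
b3 stroke→I1
b4 stroke→R1

bond 1 →Sf1  (Sf1 (Sf) sets flow on bond)
bond 0 →J1  (only one effort-in slot at J1)
bond 2 →J2  (C1 outputs effort q/C1)
bond 3 →I1  (J2 effort already set via bond 2)
bond 4 →R1  (0-jn J2 has e-setter on 2)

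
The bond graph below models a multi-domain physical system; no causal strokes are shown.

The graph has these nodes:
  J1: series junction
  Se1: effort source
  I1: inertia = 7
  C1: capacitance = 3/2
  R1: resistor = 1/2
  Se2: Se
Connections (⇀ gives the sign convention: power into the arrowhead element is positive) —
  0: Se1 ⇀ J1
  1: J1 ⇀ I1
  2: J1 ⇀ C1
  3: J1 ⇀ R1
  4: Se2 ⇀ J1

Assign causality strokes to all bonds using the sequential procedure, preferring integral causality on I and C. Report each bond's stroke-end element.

β0 stroke at J1
β1 stroke at I1
β2 stroke at J1
β3 stroke at J1
β4 stroke at J1

bond 0 stroke→J1  (Se1 (Se) sets effort on bond)
bond 4 stroke→J1  (source Se2 imposes e)
bond 1 stroke→I1  (I1 integral (f out))
bond 2 stroke→J1  (J1 flow already set via bond 1)
bond 3 stroke→J1  (J1 flow already set via bond 1)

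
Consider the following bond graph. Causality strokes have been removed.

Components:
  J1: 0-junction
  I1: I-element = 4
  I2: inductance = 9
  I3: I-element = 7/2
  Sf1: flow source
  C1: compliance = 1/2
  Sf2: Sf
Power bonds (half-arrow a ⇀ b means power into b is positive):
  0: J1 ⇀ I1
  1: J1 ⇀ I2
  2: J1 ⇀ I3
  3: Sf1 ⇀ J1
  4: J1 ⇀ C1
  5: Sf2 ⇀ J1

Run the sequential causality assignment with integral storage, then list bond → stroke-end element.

b3 stroke at Sf1  (source Sf1 imposes f)
b5 stroke at Sf2  (Sf2: flow source, stroke at near end)
b0 stroke at I1  (I1 outputs flow p/I1)
b1 stroke at I2  (I2 integral (f out))
b2 stroke at I3  (I3: I, integral causality)
b4 stroke at J1  (J1 needs exactly one e-in)

bond 0 |I1
bond 1 |I2
bond 2 |I3
bond 3 |Sf1
bond 4 |J1
bond 5 |Sf2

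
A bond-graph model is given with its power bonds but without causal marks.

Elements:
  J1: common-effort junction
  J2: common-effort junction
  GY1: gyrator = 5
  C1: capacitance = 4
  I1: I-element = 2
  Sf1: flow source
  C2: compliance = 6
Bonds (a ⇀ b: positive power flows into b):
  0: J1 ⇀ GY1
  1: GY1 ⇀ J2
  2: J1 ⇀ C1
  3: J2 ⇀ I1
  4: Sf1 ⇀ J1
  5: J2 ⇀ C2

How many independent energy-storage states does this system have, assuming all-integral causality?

3  (C1, C2, I1 all integral)

b4 |Sf1  (Sf1 fixes flow; stroke at Sf1)
b2 |J1  (C1 outputs effort q/C1)
b0 |GY1  (common-e at J1 fixed by 2)
b1 |GY1  (through GY1, causality inverts; strokes same side of GY1)
b3 |I1  (I1 outputs flow p/I1)
b5 |J2  (J2: last free bond brings effort in)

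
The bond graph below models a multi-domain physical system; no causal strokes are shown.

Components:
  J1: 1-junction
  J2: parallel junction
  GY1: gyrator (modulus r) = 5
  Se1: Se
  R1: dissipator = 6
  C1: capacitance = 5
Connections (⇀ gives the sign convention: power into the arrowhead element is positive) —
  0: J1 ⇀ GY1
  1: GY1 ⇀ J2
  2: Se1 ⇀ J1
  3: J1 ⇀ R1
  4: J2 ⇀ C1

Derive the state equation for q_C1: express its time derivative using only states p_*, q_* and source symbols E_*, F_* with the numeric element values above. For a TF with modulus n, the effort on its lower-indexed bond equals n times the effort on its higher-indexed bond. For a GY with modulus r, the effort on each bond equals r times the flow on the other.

#2 |J1  (Se1 (Se) sets effort on bond)
#4 |J2  (C1: C, integral causality)
#1 |GY1  (common-e at J2 fixed by 4)
#0 |GY1  (GY1: gyrator matches bond 1)
#3 |J1  (J1: bond 0 brought flow, rest push out)

dq_C1/dt = E_Se1/5 - 6*q_C1/125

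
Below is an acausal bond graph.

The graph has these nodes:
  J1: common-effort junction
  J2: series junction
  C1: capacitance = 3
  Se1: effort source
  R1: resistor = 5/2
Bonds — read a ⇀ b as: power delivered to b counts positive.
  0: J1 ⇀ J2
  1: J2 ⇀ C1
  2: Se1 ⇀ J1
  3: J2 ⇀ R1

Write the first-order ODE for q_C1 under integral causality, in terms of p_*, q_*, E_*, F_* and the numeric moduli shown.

dq_C1/dt = 2*E_Se1/5 - 2*q_C1/15

b2 |J1  (Se1 (Se) sets effort on bond)
b0 |J2  (common-e at J1 fixed by 2)
b1 |J2  (prefer integral on C1)
b3 |R1  (only one flow-in slot at J2)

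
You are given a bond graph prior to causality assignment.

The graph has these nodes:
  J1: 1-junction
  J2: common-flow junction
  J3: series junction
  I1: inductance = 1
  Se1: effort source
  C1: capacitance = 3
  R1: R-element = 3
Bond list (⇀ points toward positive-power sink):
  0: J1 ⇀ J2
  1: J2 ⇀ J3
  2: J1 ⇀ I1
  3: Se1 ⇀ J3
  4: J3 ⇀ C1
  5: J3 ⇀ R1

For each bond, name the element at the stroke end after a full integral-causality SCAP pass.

b3 stroke→J3  (Se1: effort source, stroke at far end)
b2 stroke→I1  (I1 outputs flow p/I1)
b0 stroke→J1  (common-f at J1 fixed by 2)
b1 stroke→J2  (common-f at J2 fixed by 0)
b4 stroke→J3  (J3 flow already set via bond 1)
b5 stroke→J3  (J3: bond 1 brought flow, rest push out)

β0 |J1
β1 |J2
β2 |I1
β3 |J3
β4 |J3
β5 |J3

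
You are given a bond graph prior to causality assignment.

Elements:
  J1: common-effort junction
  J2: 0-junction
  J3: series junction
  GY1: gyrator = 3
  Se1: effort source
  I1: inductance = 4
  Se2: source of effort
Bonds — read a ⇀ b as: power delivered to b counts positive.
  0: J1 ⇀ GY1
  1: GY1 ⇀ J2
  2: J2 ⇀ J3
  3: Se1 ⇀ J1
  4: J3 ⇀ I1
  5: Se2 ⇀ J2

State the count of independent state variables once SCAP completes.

1  (I1 all integral)

b3 stroke→J1  (Se1 fixes effort; stroke away)
b5 stroke→J2  (Se2: effort source, stroke at far end)
b0 stroke→GY1  (J1: bond 3 brought effort, rest push out)
b1 stroke→GY1  (0-jn J2 has e-setter on 5)
b2 stroke→J3  (common-e at J2 fixed by 5)
b4 stroke→I1  (closing 1-jn rule on J3)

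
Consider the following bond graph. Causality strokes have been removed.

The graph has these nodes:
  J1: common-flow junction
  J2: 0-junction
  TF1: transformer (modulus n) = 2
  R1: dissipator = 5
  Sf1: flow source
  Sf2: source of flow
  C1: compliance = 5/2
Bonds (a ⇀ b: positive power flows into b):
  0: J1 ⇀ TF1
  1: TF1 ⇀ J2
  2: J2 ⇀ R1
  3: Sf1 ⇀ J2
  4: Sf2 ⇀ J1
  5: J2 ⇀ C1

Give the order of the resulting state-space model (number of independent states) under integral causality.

1  (C1 all integral)

b3 stroke at Sf1  (source Sf1 imposes f)
b4 stroke at Sf2  (Sf2: flow source, stroke at near end)
b0 stroke at J1  (J1: bond 4 brought flow, rest push out)
b1 stroke at TF1  (TF1 one-in-one-out from 0)
b5 stroke at J2  (prefer integral on C1)
b2 stroke at R1  (J2 effort already set via bond 5)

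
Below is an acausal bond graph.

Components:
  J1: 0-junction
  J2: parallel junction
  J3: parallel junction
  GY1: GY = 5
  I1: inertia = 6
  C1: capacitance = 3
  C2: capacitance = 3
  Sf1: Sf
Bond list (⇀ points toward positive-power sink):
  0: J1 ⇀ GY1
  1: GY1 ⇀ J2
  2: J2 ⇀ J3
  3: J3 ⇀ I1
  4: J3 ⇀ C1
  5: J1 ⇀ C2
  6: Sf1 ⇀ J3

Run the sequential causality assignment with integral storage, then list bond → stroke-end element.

bond 6 stroke→Sf1  (Sf1 fixes flow; stroke at Sf1)
bond 3 stroke→I1  (I1 integral (f out))
bond 4 stroke→J3  (C1: C, integral causality)
bond 2 stroke→J2  (common-e at J3 fixed by 4)
bond 1 stroke→GY1  (J2 effort already set via bond 2)
bond 0 stroke→GY1  (through GY1, causality inverts; strokes same side of GY1)
bond 5 stroke→J1  (J1: last free bond brings effort in)

b0 →GY1
b1 →GY1
b2 →J2
b3 →I1
b4 →J3
b5 →J1
b6 →Sf1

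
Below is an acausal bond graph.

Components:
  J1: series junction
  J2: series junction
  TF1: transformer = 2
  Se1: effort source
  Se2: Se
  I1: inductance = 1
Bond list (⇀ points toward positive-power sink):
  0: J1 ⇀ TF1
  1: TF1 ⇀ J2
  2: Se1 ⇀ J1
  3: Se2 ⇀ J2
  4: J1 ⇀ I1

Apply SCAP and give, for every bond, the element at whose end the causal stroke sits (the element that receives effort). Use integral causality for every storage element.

β0 →J1
β1 →TF1
β2 →J1
β3 →J2
β4 →I1

bond 2 →J1  (Se1 (Se) sets effort on bond)
bond 3 →J2  (Se2 fixes effort; stroke away)
bond 1 →TF1  (closing 1-jn rule on J2)
bond 0 →J1  (TF1 one-in-one-out from 1)
bond 4 →I1  (J1: last free bond brings flow in)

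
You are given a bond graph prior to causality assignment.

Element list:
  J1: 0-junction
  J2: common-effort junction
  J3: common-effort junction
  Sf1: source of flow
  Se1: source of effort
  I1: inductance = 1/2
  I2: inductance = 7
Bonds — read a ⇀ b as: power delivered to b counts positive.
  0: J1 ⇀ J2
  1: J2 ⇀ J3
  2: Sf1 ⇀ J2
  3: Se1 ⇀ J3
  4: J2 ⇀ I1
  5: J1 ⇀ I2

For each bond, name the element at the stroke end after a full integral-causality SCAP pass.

β0 stroke at J1
β1 stroke at J2
β2 stroke at Sf1
β3 stroke at J3
β4 stroke at I1
β5 stroke at I2

#2 →Sf1  (Sf1: flow source, stroke at near end)
#3 →J3  (Se1: effort source, stroke at far end)
#1 →J2  (J3: bond 3 brought effort, rest push out)
#0 →J1  (J2 effort already set via bond 1)
#4 →I1  (J2: bond 1 brought effort, rest push out)
#5 →I2  (0-jn J1 has e-setter on 0)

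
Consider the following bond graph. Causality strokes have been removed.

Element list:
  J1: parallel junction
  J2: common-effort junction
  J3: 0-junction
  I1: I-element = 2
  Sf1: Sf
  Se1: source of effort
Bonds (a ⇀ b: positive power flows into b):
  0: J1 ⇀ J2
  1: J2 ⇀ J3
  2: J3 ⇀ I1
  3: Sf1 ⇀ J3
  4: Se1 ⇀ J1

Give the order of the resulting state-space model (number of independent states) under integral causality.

b3 |Sf1  (Sf1: flow source, stroke at near end)
b4 |J1  (source Se1 imposes e)
b0 |J2  (common-e at J1 fixed by 4)
b1 |J3  (0-jn J2 has e-setter on 0)
b2 |I1  (J3 effort already set via bond 1)

1  (I1 all integral)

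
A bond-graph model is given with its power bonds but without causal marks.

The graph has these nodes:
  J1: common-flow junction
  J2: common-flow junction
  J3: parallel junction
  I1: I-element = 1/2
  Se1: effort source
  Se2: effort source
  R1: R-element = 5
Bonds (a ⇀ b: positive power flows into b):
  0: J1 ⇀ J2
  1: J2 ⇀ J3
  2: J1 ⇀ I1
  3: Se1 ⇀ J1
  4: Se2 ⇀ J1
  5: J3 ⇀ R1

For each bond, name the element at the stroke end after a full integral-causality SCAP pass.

#0 stroke at J1
#1 stroke at J2
#2 stroke at I1
#3 stroke at J1
#4 stroke at J1
#5 stroke at J3

β3 |J1  (source Se1 imposes e)
β4 |J1  (source Se2 imposes e)
β2 |I1  (I1: I, integral causality)
β0 |J1  (1-jn J1 has f-setter on 2)
β1 |J2  (J2 flow already set via bond 0)
β5 |J3  (J3: last free bond brings effort in)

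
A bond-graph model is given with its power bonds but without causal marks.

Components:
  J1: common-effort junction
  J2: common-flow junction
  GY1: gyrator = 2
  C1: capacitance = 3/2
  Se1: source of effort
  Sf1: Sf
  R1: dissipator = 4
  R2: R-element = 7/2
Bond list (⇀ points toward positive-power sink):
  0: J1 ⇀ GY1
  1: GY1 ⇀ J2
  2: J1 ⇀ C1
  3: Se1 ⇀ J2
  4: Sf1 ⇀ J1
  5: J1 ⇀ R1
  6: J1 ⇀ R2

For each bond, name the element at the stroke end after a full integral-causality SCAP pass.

β3 |J2  (Se1 (Se) sets effort on bond)
β4 |Sf1  (Sf1: flow source, stroke at near end)
β1 |GY1  (only one flow-in slot at J2)
β0 |GY1  (through GY1, causality inverts; strokes same side of GY1)
β2 |J1  (C1 integral (e out))
β5 |R1  (J1: bond 2 brought effort, rest push out)
β6 |R2  (J1 effort already set via bond 2)

b0 →GY1
b1 →GY1
b2 →J1
b3 →J2
b4 →Sf1
b5 →R1
b6 →R2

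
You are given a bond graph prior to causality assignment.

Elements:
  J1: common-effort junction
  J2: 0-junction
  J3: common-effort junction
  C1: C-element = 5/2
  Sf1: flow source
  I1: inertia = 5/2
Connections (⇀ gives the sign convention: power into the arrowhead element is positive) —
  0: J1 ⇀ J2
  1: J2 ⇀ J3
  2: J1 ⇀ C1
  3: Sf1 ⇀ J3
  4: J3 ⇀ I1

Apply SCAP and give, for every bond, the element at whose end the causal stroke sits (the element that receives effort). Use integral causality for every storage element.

#0 stroke at J2
#1 stroke at J3
#2 stroke at J1
#3 stroke at Sf1
#4 stroke at I1

bond 3 →Sf1  (source Sf1 imposes f)
bond 2 →J1  (prefer integral on C1)
bond 0 →J2  (0-jn J1 has e-setter on 2)
bond 1 →J3  (common-e at J2 fixed by 0)
bond 4 →I1  (0-jn J3 has e-setter on 1)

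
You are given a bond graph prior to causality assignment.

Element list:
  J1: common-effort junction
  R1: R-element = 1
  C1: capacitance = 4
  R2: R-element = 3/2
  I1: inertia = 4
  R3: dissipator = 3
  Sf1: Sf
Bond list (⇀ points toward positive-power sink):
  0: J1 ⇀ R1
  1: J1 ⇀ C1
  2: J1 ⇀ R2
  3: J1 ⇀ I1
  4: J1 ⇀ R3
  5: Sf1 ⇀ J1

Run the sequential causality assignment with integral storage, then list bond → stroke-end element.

β5 stroke at Sf1  (Sf1: flow source, stroke at near end)
β1 stroke at J1  (prefer integral on C1)
β0 stroke at R1  (J1: bond 1 brought effort, rest push out)
β2 stroke at R2  (common-e at J1 fixed by 1)
β3 stroke at I1  (0-jn J1 has e-setter on 1)
β4 stroke at R3  (common-e at J1 fixed by 1)

β0 stroke→R1
β1 stroke→J1
β2 stroke→R2
β3 stroke→I1
β4 stroke→R3
β5 stroke→Sf1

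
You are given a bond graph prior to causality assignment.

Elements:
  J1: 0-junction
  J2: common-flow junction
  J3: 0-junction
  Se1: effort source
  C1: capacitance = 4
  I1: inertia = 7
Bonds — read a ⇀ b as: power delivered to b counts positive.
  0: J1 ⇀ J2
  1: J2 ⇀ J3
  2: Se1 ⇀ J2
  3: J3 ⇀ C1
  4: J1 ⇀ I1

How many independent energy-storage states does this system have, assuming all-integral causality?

b2 →J2  (source Se1 imposes e)
b3 →J3  (C1 integral (e out))
b1 →J2  (0-jn J3 has e-setter on 3)
b0 →J1  (J2 needs exactly one f-in)
b4 →I1  (common-e at J1 fixed by 0)

2  (C1, I1 all integral)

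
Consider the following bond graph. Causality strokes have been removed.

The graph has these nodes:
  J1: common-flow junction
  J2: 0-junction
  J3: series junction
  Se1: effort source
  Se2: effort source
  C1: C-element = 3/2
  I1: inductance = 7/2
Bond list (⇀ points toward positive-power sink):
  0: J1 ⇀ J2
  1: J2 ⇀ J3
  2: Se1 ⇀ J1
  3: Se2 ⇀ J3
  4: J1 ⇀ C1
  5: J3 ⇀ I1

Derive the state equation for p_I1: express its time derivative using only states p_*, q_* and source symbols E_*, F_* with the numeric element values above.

b2 stroke at J1  (Se1 (Se) sets effort on bond)
b3 stroke at J3  (Se2 (Se) sets effort on bond)
b4 stroke at J1  (C1: C, integral causality)
b0 stroke at J2  (J1: last free bond brings flow in)
b1 stroke at J3  (0-jn J2 has e-setter on 0)
b5 stroke at I1  (only one flow-in slot at J3)

dp_I1/dt = E_Se1 + E_Se2 - 2*q_C1/3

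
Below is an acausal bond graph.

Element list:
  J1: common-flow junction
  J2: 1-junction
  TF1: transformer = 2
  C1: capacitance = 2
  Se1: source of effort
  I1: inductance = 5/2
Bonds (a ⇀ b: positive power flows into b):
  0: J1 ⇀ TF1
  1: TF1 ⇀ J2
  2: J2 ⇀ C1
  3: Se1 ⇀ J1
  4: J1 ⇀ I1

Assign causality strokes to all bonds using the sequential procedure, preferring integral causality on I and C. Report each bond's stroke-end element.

bond 3 |J1  (Se1: effort source, stroke at far end)
bond 2 |J2  (C1 integral (e out))
bond 1 |TF1  (only one flow-in slot at J2)
bond 0 |J1  (through TF1, causality passes straight; one stroke at TF1)
bond 4 |I1  (J1 needs exactly one f-in)

bond 0 stroke→J1
bond 1 stroke→TF1
bond 2 stroke→J2
bond 3 stroke→J1
bond 4 stroke→I1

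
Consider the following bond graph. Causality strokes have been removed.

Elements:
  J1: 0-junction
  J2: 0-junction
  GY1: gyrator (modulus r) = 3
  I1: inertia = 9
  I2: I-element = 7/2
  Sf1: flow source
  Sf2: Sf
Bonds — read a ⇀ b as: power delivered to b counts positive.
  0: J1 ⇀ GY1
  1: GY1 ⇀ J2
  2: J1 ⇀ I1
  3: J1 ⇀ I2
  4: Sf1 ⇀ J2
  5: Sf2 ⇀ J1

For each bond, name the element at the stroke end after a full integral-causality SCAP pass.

b0 stroke at J1
b1 stroke at J2
b2 stroke at I1
b3 stroke at I2
b4 stroke at Sf1
b5 stroke at Sf2

β4 stroke at Sf1  (source Sf1 imposes f)
β5 stroke at Sf2  (Sf2: flow source, stroke at near end)
β1 stroke at J2  (J2 needs exactly one e-in)
β0 stroke at J1  (through GY1, causality inverts; strokes same side of GY1)
β2 stroke at I1  (J1 effort already set via bond 0)
β3 stroke at I2  (common-e at J1 fixed by 0)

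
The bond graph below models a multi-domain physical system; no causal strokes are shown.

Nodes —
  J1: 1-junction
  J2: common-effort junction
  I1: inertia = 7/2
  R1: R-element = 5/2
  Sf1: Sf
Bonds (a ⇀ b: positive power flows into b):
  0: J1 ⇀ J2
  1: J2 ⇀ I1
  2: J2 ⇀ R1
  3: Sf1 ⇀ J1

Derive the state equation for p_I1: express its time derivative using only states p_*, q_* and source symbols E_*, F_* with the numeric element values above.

dp_I1/dt = 5*F_Sf1/2 - 5*p_I1/7

#3 stroke at Sf1  (Sf1 fixes flow; stroke at Sf1)
#0 stroke at J1  (J1: bond 3 brought flow, rest push out)
#1 stroke at I1  (I1 outputs flow p/I1)
#2 stroke at J2  (closing 0-jn rule on J2)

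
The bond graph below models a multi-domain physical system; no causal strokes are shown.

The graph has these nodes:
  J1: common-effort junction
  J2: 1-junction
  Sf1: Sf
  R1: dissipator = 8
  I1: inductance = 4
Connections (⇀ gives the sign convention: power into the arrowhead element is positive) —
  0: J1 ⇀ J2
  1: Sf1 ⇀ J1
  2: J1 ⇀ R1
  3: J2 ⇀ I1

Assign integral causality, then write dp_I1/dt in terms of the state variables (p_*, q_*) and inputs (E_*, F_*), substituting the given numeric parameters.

dp_I1/dt = 8*F_Sf1 - 2*p_I1

b1 stroke at Sf1  (source Sf1 imposes f)
b3 stroke at I1  (I1: I, integral causality)
b0 stroke at J2  (J2: bond 3 brought flow, rest push out)
b2 stroke at J1  (closing 0-jn rule on J1)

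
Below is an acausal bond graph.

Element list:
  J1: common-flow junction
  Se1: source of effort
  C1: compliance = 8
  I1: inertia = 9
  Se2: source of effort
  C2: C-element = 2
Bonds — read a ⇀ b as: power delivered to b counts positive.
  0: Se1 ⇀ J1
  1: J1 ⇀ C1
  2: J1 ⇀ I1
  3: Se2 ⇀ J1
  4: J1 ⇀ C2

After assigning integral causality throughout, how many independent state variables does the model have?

b0 stroke→J1  (source Se1 imposes e)
b3 stroke→J1  (Se2 fixes effort; stroke away)
b1 stroke→J1  (prefer integral on C1)
b2 stroke→I1  (I1 integral (f out))
b4 stroke→J1  (1-jn J1 has f-setter on 2)

3  (C1, C2, I1 all integral)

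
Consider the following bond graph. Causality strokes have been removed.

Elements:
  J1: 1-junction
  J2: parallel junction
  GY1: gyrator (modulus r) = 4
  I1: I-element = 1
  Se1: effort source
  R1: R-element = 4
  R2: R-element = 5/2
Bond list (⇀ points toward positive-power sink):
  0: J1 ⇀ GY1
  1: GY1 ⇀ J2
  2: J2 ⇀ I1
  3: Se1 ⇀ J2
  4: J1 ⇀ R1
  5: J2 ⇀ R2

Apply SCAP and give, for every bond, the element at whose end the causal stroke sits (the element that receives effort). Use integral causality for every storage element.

bond 0 stroke→GY1
bond 1 stroke→GY1
bond 2 stroke→I1
bond 3 stroke→J2
bond 4 stroke→J1
bond 5 stroke→R2

bond 3 →J2  (Se1: effort source, stroke at far end)
bond 1 →GY1  (0-jn J2 has e-setter on 3)
bond 2 →I1  (J2 effort already set via bond 3)
bond 5 →R2  (0-jn J2 has e-setter on 3)
bond 0 →GY1  (GY GY1: same side as bond 1)
bond 4 →J1  (common-f at J1 fixed by 0)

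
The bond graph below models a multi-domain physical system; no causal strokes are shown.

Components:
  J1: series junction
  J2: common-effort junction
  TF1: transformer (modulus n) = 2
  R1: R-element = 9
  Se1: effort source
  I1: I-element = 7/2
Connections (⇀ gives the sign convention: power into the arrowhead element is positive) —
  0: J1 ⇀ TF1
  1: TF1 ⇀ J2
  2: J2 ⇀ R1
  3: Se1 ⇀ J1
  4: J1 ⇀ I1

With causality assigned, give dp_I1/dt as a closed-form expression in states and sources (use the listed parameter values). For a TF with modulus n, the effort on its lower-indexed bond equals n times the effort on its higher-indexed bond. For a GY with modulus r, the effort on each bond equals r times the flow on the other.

bond 3 stroke→J1  (Se1 fixes effort; stroke away)
bond 4 stroke→I1  (I1 outputs flow p/I1)
bond 0 stroke→J1  (common-f at J1 fixed by 4)
bond 1 stroke→TF1  (TF TF1: opposite of bond 0)
bond 2 stroke→J2  (closing 0-jn rule on J2)

dp_I1/dt = E_Se1 - 72*p_I1/7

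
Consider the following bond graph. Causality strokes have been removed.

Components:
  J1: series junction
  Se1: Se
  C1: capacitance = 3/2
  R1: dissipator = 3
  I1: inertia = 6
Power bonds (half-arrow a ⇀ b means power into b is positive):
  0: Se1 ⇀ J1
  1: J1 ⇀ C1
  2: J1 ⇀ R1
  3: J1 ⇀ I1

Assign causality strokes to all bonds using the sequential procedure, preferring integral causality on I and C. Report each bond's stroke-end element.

β0 →J1
β1 →J1
β2 →J1
β3 →I1

b0 →J1  (Se1: effort source, stroke at far end)
b1 →J1  (C1: C, integral causality)
b3 →I1  (I1 outputs flow p/I1)
b2 →J1  (J1 flow already set via bond 3)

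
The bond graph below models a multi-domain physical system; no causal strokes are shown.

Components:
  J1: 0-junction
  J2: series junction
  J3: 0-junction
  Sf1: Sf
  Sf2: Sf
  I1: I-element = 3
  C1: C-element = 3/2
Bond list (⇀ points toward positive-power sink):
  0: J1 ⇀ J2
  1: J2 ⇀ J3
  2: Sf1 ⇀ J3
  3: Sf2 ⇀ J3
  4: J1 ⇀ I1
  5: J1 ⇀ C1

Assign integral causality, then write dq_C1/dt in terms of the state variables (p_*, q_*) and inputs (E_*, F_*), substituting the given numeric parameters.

β2 stroke→Sf1  (Sf1: flow source, stroke at near end)
β3 stroke→Sf2  (Sf2 (Sf) sets flow on bond)
β1 stroke→J3  (only one effort-in slot at J3)
β0 stroke→J2  (common-f at J2 fixed by 1)
β4 stroke→I1  (I1: I, integral causality)
β5 stroke→J1  (only one effort-in slot at J1)

dq_C1/dt = F_Sf1 + F_Sf2 - p_I1/3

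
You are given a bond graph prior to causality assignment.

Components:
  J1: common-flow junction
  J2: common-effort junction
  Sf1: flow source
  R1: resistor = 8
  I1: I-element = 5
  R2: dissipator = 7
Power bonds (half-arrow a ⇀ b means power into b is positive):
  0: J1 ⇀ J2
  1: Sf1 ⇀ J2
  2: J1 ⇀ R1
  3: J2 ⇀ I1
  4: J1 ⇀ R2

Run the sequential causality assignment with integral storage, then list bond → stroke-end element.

#0 →J2
#1 →Sf1
#2 →J1
#3 →I1
#4 →J1

b1 stroke→Sf1  (source Sf1 imposes f)
b3 stroke→I1  (I1: I, integral causality)
b0 stroke→J2  (only one effort-in slot at J2)
b2 stroke→J1  (common-f at J1 fixed by 0)
b4 stroke→J1  (J1 flow already set via bond 0)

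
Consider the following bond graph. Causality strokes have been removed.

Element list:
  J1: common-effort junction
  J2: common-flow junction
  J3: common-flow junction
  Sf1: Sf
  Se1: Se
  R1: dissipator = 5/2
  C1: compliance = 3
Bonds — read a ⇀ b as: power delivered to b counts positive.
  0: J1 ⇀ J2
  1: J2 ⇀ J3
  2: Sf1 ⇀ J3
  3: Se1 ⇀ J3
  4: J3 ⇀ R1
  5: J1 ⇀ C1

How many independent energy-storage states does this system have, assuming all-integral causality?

#2 |Sf1  (Sf1: flow source, stroke at near end)
#3 |J3  (Se1 (Se) sets effort on bond)
#1 |J3  (J3: bond 2 brought flow, rest push out)
#4 |J3  (J3: bond 2 brought flow, rest push out)
#0 |J2  (1-jn J2 has f-setter on 1)
#5 |J1  (J1: last free bond brings effort in)

1  (C1 all integral)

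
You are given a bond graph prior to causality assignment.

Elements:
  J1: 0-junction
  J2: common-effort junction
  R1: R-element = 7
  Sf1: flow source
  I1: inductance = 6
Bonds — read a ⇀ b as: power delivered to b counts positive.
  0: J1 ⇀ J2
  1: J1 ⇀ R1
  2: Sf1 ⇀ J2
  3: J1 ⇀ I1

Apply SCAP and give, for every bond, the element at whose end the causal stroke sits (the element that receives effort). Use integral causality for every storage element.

bond 2 |Sf1  (Sf1 (Sf) sets flow on bond)
bond 0 |J2  (only one effort-in slot at J2)
bond 3 |I1  (prefer integral on I1)
bond 1 |J1  (only one effort-in slot at J1)

b0 |J2
b1 |J1
b2 |Sf1
b3 |I1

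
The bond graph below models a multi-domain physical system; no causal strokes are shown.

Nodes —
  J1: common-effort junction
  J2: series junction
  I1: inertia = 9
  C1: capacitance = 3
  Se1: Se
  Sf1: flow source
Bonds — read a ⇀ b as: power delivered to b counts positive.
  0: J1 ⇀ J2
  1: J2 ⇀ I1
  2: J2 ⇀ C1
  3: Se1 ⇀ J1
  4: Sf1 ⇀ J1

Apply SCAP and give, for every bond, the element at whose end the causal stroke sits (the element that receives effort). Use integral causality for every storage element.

bond 0 |J2
bond 1 |I1
bond 2 |J2
bond 3 |J1
bond 4 |Sf1

b3 stroke at J1  (Se1: effort source, stroke at far end)
b4 stroke at Sf1  (Sf1: flow source, stroke at near end)
b0 stroke at J2  (J1: bond 3 brought effort, rest push out)
b1 stroke at I1  (I1 outputs flow p/I1)
b2 stroke at J2  (J2: bond 1 brought flow, rest push out)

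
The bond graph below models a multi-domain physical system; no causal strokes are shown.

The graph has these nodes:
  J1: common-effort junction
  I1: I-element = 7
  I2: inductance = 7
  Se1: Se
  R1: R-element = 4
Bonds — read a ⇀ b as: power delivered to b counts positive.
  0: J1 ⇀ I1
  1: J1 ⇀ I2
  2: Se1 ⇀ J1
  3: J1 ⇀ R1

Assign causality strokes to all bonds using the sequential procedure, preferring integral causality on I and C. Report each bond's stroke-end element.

β2 |J1  (source Se1 imposes e)
β0 |I1  (J1 effort already set via bond 2)
β1 |I2  (0-jn J1 has e-setter on 2)
β3 |R1  (J1 effort already set via bond 2)

bond 0 stroke at I1
bond 1 stroke at I2
bond 2 stroke at J1
bond 3 stroke at R1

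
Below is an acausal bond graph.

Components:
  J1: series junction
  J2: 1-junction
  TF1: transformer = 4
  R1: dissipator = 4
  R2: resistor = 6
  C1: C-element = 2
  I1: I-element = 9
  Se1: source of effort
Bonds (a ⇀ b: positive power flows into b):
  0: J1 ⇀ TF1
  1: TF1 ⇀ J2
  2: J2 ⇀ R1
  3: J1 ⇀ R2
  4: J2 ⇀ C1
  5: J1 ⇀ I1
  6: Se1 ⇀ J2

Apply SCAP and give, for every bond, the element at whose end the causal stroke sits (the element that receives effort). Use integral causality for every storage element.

β0 stroke→J1
β1 stroke→TF1
β2 stroke→J2
β3 stroke→J1
β4 stroke→J2
β5 stroke→I1
β6 stroke→J2

bond 6 stroke at J2  (Se1: effort source, stroke at far end)
bond 4 stroke at J2  (C1 outputs effort q/C1)
bond 5 stroke at I1  (I1: I, integral causality)
bond 0 stroke at J1  (J1: bond 5 brought flow, rest push out)
bond 3 stroke at J1  (J1: bond 5 brought flow, rest push out)
bond 1 stroke at TF1  (TF TF1: opposite of bond 0)
bond 2 stroke at J2  (common-f at J2 fixed by 1)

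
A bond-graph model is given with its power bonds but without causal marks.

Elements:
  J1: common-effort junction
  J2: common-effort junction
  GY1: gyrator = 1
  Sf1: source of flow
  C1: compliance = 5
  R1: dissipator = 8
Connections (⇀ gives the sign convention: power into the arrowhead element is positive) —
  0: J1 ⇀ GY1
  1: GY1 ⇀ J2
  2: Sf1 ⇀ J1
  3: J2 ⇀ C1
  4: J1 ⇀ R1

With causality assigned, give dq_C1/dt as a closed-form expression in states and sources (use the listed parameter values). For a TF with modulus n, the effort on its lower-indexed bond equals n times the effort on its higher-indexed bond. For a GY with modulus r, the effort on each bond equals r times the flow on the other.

β2 stroke→Sf1  (Sf1 (Sf) sets flow on bond)
β3 stroke→J2  (C1 integral (e out))
β1 stroke→GY1  (common-e at J2 fixed by 3)
β0 stroke→GY1  (through GY1, causality inverts; strokes same side of GY1)
β4 stroke→J1  (J1: last free bond brings effort in)

dq_C1/dt = 8*F_Sf1 - 8*q_C1/5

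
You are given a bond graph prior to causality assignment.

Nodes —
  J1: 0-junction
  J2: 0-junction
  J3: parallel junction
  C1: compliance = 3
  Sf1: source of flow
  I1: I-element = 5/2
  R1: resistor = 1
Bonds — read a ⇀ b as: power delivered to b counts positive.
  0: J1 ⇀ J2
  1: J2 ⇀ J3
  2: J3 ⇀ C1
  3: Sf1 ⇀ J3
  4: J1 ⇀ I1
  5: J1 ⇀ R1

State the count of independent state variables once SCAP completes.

b3 →Sf1  (Sf1 (Sf) sets flow on bond)
b2 →J3  (C1 integral (e out))
b1 →J2  (J3 effort already set via bond 2)
b0 →J1  (J2 effort already set via bond 1)
b4 →I1  (common-e at J1 fixed by 0)
b5 →R1  (0-jn J1 has e-setter on 0)

2  (C1, I1 all integral)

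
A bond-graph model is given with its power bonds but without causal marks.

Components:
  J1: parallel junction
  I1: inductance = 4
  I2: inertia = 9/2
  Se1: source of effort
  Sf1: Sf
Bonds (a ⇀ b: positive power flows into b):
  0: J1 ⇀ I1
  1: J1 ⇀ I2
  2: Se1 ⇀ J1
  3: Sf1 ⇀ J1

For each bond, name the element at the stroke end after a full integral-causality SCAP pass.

b0 |I1
b1 |I2
b2 |J1
b3 |Sf1

bond 2 →J1  (Se1 (Se) sets effort on bond)
bond 3 →Sf1  (Sf1 (Sf) sets flow on bond)
bond 0 →I1  (0-jn J1 has e-setter on 2)
bond 1 →I2  (0-jn J1 has e-setter on 2)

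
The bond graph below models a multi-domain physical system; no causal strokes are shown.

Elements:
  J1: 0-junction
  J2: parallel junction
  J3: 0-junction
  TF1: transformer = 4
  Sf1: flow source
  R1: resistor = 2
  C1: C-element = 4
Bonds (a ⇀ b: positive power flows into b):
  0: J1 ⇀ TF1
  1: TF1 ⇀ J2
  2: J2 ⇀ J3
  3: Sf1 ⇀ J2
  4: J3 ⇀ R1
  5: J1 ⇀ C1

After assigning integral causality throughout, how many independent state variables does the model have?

#3 stroke at Sf1  (source Sf1 imposes f)
#5 stroke at J1  (prefer integral on C1)
#0 stroke at TF1  (J1 effort already set via bond 5)
#1 stroke at J2  (TF1 one-in-one-out from 0)
#2 stroke at J3  (J2 effort already set via bond 1)
#4 stroke at R1  (J3 effort already set via bond 2)

1  (C1 all integral)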